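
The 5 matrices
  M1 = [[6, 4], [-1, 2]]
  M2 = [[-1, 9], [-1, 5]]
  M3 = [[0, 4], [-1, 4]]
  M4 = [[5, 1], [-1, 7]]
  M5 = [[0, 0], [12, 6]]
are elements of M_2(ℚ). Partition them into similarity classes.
4 classes: {M1}, {M2, M3}, {M4}, {M5}

Characteristic polynomials: χ_{M1} = (x - 4)^2, χ_{M2} = (x - 2)^2, χ_{M3} = (x - 2)^2, χ_{M4} = (x - 6)^2, χ_{M5} = x(x - 6).

{M1}: invariant factors (x - 4)^2.

{M2, M3}: invariant factors (x - 2)^2.

{M4}: invariant factors (x - 6)^2.

{M5}: invariant factors x(x - 6).

Matrices are similar if and only if their invariant-factor lists agree; the partition into similarity classes is {M1}, {M2, M3}, {M4}, {M5}.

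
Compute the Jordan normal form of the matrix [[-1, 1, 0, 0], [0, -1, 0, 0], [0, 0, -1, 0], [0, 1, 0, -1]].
J = [[-1, 1, 0, 0], [0, -1, 0, 0], [0, 0, -1, 0], [0, 0, 0, -1]]

The characteristic polynomial is det(xI - A) = (x + 1)^4, so the eigenvalues are -1 (algebraic multiplicity 4).

For λ = -1: rank(A + I) = 1, rank((A + I)^2) = 0. The eigenspace has dimension 4 - 1 = 3, so there are 3 Jordan blocks; the rank sequence gives block sizes [2, 1, 1].

Assembling the blocks gives the Jordan form J above.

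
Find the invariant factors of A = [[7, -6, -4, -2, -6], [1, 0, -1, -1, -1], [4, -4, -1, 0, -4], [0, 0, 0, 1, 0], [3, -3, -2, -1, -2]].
The Jordan structure of A has elementary divisors (x - 1)^3, (x - 1), (x - 1). Arranging the block sizes at each eigenvalue in decreasing order and taking row products gives the invariant factors.

Invariant factors (smallest first, each dividing the next): x - 1, x - 1, (x - 1)^3.

Check: the last factor (x - 1)^3 is the minimal polynomial, and the product (x - 1)^5 is the characteristic polynomial.

x - 1, x - 1, (x - 1)^3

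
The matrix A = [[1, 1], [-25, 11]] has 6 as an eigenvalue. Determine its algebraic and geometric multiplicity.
algebraic multiplicity 2, geometric multiplicity 1

The characteristic polynomial is (x - 6)^2, so the factor x - 6 appears with exponent 2: the algebraic multiplicity is 2.

rank(A - 6I) = 1, so the eigenspace has dimension 2 - 1 = 1: the geometric multiplicity is 1.

Since 1 < 2, A is not diagonalizable.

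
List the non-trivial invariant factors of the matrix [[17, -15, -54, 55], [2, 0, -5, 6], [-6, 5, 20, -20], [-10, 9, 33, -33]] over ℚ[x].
The Jordan structure of A has elementary divisors (x - 1)^2, (x - 1)^2. Arranging the block sizes at each eigenvalue in decreasing order and taking row products gives the invariant factors.

Invariant factors (smallest first, each dividing the next): (x - 1)^2, (x - 1)^2.

Check: the last factor (x - 1)^2 is the minimal polynomial, and the product (x - 1)^4 is the characteristic polynomial.

(x - 1)^2, (x - 1)^2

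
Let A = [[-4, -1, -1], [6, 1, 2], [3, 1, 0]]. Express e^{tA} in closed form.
A has Jordan form J = [[-1, 1, 0], [0, -1, 0], [0, 0, -1]] with A = PJP^{-1}, so e^{tA} = P e^{tJ} P^{-1}.

For a Jordan block J_k(λ), e^{tJ_k(λ)} = e^{λt} · (I + tN + t^2 N^2/2! + ... + t^{k-1} N^{k-1}/(k-1)!) where N is the nilpotent superdiagonal part.

Assembling the blocks and conjugating back gives the entries of e^{tA} as shown above.

e^{tA} = [[(1 - 3*t)*e^{-t}, -t*e^{-t}, -t*e^{-t}], [6*t*e^{-t}, (2*t + 1)*e^{-t}, 2*t*e^{-t}], [3*t*e^{-t}, t*e^{-t}, (t + 1)*e^{-t}]]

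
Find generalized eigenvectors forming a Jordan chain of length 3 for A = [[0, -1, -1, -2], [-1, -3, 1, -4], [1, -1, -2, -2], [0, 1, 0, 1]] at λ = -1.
We seek v_1 ∈ ker((A + I)^3) \ ker((A + I)^2), then set v_{i+1} = (A + I) v_i.

One such chain is v_1 = [[-1, -5, 0, 2]]^T, v_2 = [[0, 3, 0, -1]]^T, v_3 = [[-1, -2, -1, 1]]^T. Check: (A + I) v_3 = [[0, 0, 0, 0]]^T = 0.

v_1 = [[-1, -5, 0, 2]]^T, v_2 = [[0, 3, 0, -1]]^T, v_3 = [[-1, -2, -1, 1]]^T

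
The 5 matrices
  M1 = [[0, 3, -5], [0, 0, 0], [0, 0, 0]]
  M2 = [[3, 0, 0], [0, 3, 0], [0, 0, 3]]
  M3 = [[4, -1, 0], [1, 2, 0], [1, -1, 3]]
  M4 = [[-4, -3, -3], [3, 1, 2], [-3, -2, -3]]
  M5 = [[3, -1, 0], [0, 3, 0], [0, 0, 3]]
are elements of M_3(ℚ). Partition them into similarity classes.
4 classes: {M1}, {M2}, {M3, M5}, {M4}

Characteristic polynomials: χ_{M1} = x^3, χ_{M2} = (x - 3)^3, χ_{M3} = (x - 3)^3, χ_{M4} = (x + 1)^2(x + 4), χ_{M5} = (x - 3)^3.

{M1}: invariant factors x, x^2.

{M2}: invariant factors x - 3, x - 3, x - 3.

{M3, M5}: invariant factors x - 3, (x - 3)^2.

{M4}: invariant factors (x + 1)^2(x + 4).

Matrices are similar if and only if their invariant-factor lists agree; the partition into similarity classes is {M1}, {M2}, {M3, M5}, {M4}.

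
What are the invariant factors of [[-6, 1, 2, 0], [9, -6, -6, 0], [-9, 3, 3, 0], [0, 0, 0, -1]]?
x + 3, (x + 1)(x + 3)^2

The Jordan structure of A has elementary divisors (x + 3)^2, (x + 3), (x + 1). Arranging the block sizes at each eigenvalue in decreasing order and taking row products gives the invariant factors.

Invariant factors (smallest first, each dividing the next): x + 3, (x + 1)(x + 3)^2.

Check: the last factor (x + 1)(x + 3)^2 is the minimal polynomial, and the product (x + 1)(x + 3)^3 is the characteristic polynomial.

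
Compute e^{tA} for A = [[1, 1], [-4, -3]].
A has Jordan form J = [[-1, 1], [0, -1]] with A = PJP^{-1}, so e^{tA} = P e^{tJ} P^{-1}.

For a Jordan block J_k(λ), e^{tJ_k(λ)} = e^{λt} · (I + tN + t^2 N^2/2! + ... + t^{k-1} N^{k-1}/(k-1)!) where N is the nilpotent superdiagonal part.

Assembling the blocks and conjugating back gives the entries of e^{tA} as shown above.

e^{tA} = [[(2*t + 1)*e^{-t}, t*e^{-t}], [-4*t*e^{-t}, (1 - 2*t)*e^{-t}]]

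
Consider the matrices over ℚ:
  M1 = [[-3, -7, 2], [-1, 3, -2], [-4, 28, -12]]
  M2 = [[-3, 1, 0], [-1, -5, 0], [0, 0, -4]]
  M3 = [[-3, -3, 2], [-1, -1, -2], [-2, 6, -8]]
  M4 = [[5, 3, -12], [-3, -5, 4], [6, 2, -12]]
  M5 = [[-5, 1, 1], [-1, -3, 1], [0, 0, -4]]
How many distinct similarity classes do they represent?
1 class: {M1, M2, M3, M4, M5}

Characteristic polynomials: χ_{M1} = (x + 4)^3, χ_{M2} = (x + 4)^3, χ_{M3} = (x + 4)^3, χ_{M4} = (x + 4)^3, χ_{M5} = (x + 4)^3.

{M1, M2, M3, M4, M5}: invariant factors x + 4, (x + 4)^2.

Matrices are similar if and only if their invariant-factor lists agree; the partition into similarity classes is {M1, M2, M3, M4, M5}.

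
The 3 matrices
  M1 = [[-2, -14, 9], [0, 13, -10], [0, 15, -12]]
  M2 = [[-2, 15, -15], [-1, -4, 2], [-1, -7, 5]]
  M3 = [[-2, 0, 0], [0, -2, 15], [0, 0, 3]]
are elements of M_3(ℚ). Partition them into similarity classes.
Characteristic polynomials: χ_{M1} = (x - 3)(x + 2)^2, χ_{M2} = (x - 3)(x + 2)^2, χ_{M3} = (x - 3)(x + 2)^2.

{M1, M2}: invariant factors (x - 3)(x + 2)^2.

{M3}: invariant factors x + 2, (x - 3)(x + 2).

Matrices are similar if and only if their invariant-factor lists agree; the partition into similarity classes is {M1, M2}, {M3}.

2 classes: {M1, M2}, {M3}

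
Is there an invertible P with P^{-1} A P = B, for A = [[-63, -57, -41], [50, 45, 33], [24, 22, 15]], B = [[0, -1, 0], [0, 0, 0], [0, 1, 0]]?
No.

trace(A) = -3 but trace(B) = 0. The trace is a similarity invariant, so A and B are not similar.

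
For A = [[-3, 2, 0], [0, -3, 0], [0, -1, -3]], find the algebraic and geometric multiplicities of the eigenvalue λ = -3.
The characteristic polynomial is (x + 3)^3, so the factor x + 3 appears with exponent 3: the algebraic multiplicity is 3.

rank(A + 3I) = 1, so the eigenspace has dimension 3 - 1 = 2: the geometric multiplicity is 2.

Since 2 < 3, A is not diagonalizable.

algebraic multiplicity 3, geometric multiplicity 2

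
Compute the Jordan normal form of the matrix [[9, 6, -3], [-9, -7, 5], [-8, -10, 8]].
J = [[3, 1, 0], [0, 3, 0], [0, 0, 4]]

The characteristic polynomial is det(xI - A) = (x - 4)(x - 3)^2, so the eigenvalues are 3 (algebraic multiplicity 2), 4 (algebraic multiplicity 1).

For λ = 3: rank(A - 3I) = 2, rank((A - 3I)^2) = 1. The eigenspace has dimension 3 - 2 = 1, so there is 1 Jordan block; the rank sequence gives block sizes [2].

For λ = 4: algebraic multiplicity 1 gives one 1×1 block.

Assembling the blocks gives the Jordan form J above.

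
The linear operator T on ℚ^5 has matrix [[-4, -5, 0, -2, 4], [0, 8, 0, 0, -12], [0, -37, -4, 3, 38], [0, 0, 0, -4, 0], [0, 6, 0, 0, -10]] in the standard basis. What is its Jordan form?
J = [[-4, 1, 0, 0, 0], [0, -4, 0, 0, 0], [0, 0, -4, 1, 0], [0, 0, 0, -4, 0], [0, 0, 0, 0, 2]]

The characteristic polynomial is det(xI - A) = (x - 2)(x + 4)^4, so the eigenvalues are -4 (algebraic multiplicity 4), 2 (algebraic multiplicity 1).

For λ = -4: rank(A + 4I) = 3, rank((A + 4I)^2) = 1. The eigenspace has dimension 5 - 3 = 2, so there are 2 Jordan blocks; the rank sequence gives block sizes [2, 2].

For λ = 2: algebraic multiplicity 1 gives one 1×1 block.

Assembling the blocks gives the Jordan form J above.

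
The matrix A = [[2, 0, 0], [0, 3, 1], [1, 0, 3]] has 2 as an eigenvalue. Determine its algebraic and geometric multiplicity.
The characteristic polynomial is (x - 3)^2(x - 2), so the factor x - 2 appears with exponent 1: the algebraic multiplicity is 1.

rank(A - 2I) = 2, so the eigenspace has dimension 3 - 2 = 1: the geometric multiplicity is 1.

algebraic multiplicity 1, geometric multiplicity 1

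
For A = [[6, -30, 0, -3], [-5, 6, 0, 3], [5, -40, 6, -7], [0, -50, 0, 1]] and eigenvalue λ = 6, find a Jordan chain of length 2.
v_1 = [[1, 0, 2, 2]]^T, v_2 = [[-6, 1, -9, -10]]^T

We seek v_1 ∈ ker((A - 6I)^2) \ ker(A - 6I), then set v_{i+1} = (A - 6I) v_i.

One such chain is v_1 = [[1, 0, 2, 2]]^T, v_2 = [[-6, 1, -9, -10]]^T. Check: (A - 6I) v_2 = [[0, 0, 0, 0]]^T = 0.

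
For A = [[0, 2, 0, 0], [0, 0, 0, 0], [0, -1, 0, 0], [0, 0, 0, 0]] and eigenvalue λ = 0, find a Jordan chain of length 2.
v_1 = [[-4, 1, 1, 0]]^T, v_2 = [[2, 0, -1, 0]]^T

We seek v_1 ∈ ker(A^2) \ ker(A), then set v_{i+1} = A v_i.

One such chain is v_1 = [[-4, 1, 1, 0]]^T, v_2 = [[2, 0, -1, 0]]^T. Check: A v_2 = [[0, 0, 0, 0]]^T = 0.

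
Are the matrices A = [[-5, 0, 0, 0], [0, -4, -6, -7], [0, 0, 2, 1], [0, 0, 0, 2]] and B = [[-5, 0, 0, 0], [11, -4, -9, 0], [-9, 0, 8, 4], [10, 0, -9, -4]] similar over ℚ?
Two matrices over a field are similar if and only if they have the same invariant factors.

Both A and B have characteristic polynomial (x - 2)^2(x + 4)(x + 5) and minimal polynomial (x - 2)^2(x + 4)(x + 5). Computing further, both have invariant factors (x - 2)^2(x + 4)(x + 5). Hence A and B are similar.

Yes.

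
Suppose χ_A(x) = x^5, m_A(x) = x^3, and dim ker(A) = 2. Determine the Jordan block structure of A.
Jordan blocks: (0, 3), (0, 2)

λ = 0: algebraic multiplicity 5 (exponent in χ_A), largest block size 3 (exponent in m_A), 2 blocks (geometric multiplicity). These force block sizes [3, 2].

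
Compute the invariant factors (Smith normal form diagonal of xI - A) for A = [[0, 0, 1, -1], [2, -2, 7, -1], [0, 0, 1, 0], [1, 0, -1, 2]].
x - 1, (x - 1)^2(x + 2)

The Jordan structure of A has elementary divisors (x + 2), (x - 1)^2, (x - 1). Arranging the block sizes at each eigenvalue in decreasing order and taking row products gives the invariant factors.

Invariant factors (smallest first, each dividing the next): x - 1, (x - 1)^2(x + 2).

Check: the last factor (x - 1)^2(x + 2) is the minimal polynomial, and the product (x - 1)^3(x + 2) is the characteristic polynomial.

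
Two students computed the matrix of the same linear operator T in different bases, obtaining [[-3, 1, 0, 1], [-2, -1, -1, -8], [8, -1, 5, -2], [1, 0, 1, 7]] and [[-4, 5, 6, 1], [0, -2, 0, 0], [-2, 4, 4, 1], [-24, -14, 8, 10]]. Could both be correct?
Yes.

Two matrices over a field are similar if and only if they have the same invariant factors.

Both A and B have characteristic polynomial (x - 6)^2(x + 2)^2 and minimal polynomial (x - 6)^2(x + 2)^2. Computing further, both have invariant factors (x - 6)^2(x + 2)^2. Hence A and B are similar.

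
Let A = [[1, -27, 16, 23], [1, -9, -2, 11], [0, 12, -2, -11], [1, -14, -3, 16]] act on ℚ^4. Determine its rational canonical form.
R = [[0, 0, 0, 24], [1, 0, 0, -28], [0, 1, 0, 4], [0, 0, 1, 6]]

The invariant factors of A (the non-unit diagonal entries of the Smith normal form of xI - A over ℚ[x]) are (x - 6)(x^3 - 4x + 4), each dividing the next. The characteristic polynomial is their product, (x - 6)(x^3 - 4x + 4).

The rational canonical form is the block-diagonal matrix of companion matrices C(f_i):
R = [[0, 0, 0, 24], [1, 0, 0, -28], [0, 1, 0, 4], [0, 0, 1, 6]].

Note the characteristic polynomial does not split into linear factors over ℚ, so A has no Jordan form over ℚ; the rational canonical form exists over any field.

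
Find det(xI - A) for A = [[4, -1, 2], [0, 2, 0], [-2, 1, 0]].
χ_A(x) = (x - 2)^3

xI - A = [[x - 4, 1, -2], [0, x - 2, 0], [2, -1, x]].

Expanding det(xI - A) along the first row:
det(xI - A) = + (x - 4)·det([[x - 2, 0], [-1, x]]) - (1)·det([[0, 0], [2, x]]) + (-2)·det([[0, x - 2], [2, -1]]).

Evaluating gives χ_A(x) = x^3 - 6x^2 + 12x - 8 = (x - 2)^3.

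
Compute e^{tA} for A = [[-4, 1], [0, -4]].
A has Jordan form J = [[-4, 1], [0, -4]] with A = PJP^{-1}, so e^{tA} = P e^{tJ} P^{-1}.

For a Jordan block J_k(λ), e^{tJ_k(λ)} = e^{λt} · (I + tN + t^2 N^2/2! + ... + t^{k-1} N^{k-1}/(k-1)!) where N is the nilpotent superdiagonal part.

Assembling the blocks and conjugating back gives the entries of e^{tA} as shown above.

e^{tA} = [[e^{-4*t}, t*e^{-4*t}], [0, e^{-4*t}]]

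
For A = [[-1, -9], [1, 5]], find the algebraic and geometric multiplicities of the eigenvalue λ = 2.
The characteristic polynomial is (x - 2)^2, so the factor x - 2 appears with exponent 2: the algebraic multiplicity is 2.

rank(A - 2I) = 1, so the eigenspace has dimension 2 - 1 = 1: the geometric multiplicity is 1.

Since 1 < 2, A is not diagonalizable.

algebraic multiplicity 2, geometric multiplicity 1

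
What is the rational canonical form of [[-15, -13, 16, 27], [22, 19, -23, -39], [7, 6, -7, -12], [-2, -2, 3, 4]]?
R = [[0, 0, 0, 0], [1, 0, 0, -1], [0, 1, 0, 1], [0, 0, 1, 1]]

The invariant factors of A (the non-unit diagonal entries of the Smith normal form of xI - A over ℚ[x]) are x(x - 1)^2(x + 1), each dividing the next. The characteristic polynomial is their product, x(x - 1)^2(x + 1).

The rational canonical form is the block-diagonal matrix of companion matrices C(f_i):
R = [[0, 0, 0, 0], [1, 0, 0, -1], [0, 1, 0, 1], [0, 0, 1, 1]].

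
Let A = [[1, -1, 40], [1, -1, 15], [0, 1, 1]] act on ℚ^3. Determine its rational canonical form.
The invariant factors of A (the non-unit diagonal entries of the Smith normal form of xI - A over ℚ[x]) are (x - 5)(x^2 + 4x + 5), each dividing the next. The characteristic polynomial is their product, (x - 5)(x^2 + 4x + 5).

The rational canonical form is the block-diagonal matrix of companion matrices C(f_i):
R = [[0, 0, 25], [1, 0, 15], [0, 1, 1]].

Note the characteristic polynomial does not split into linear factors over ℚ, so A has no Jordan form over ℚ; the rational canonical form exists over any field.

R = [[0, 0, 25], [1, 0, 15], [0, 1, 1]]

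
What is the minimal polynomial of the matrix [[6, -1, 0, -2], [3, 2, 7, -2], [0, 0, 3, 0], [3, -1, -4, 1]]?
m_A(x) = (x - 3)^3

The characteristic polynomial factors as (x - 3)^4. The minimal polynomial is ∏(x - λ)^{k_λ} where k_λ is the size of the largest Jordan block at λ.

For λ = 3: rank(A - 3I) = 2, and the largest Jordan block has size 3 (the smallest k with rank((A - 3I)^k) = rank((A - 3I)^(k+1))).

So m_A(x) = (x - 3)^3.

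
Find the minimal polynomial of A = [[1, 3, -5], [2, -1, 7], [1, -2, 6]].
The characteristic polynomial factors as (x - 2)^3. The minimal polynomial is ∏(x - λ)^{k_λ} where k_λ is the size of the largest Jordan block at λ.

For λ = 2: rank(A - 2I) = 2, and the largest Jordan block has size 3 (the smallest k with rank((A - 2I)^k) = rank((A - 2I)^(k+1))).

So m_A(x) = (x - 2)^3.

m_A(x) = (x - 2)^3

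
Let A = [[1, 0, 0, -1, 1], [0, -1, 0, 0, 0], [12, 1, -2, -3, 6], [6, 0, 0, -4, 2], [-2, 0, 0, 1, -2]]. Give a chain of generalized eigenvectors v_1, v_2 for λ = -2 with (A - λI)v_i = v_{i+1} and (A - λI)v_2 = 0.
v_1 = [[0, 0, 2, 1, 0]]^T, v_2 = [[-1, 0, -3, -2, 1]]^T

We seek v_1 ∈ ker((A + 2I)^2) \ ker(A + 2I), then set v_{i+1} = (A + 2I) v_i.

One such chain is v_1 = [[0, 0, 2, 1, 0]]^T, v_2 = [[-1, 0, -3, -2, 1]]^T. Check: (A + 2I) v_2 = [[0, 0, 0, 0, 0]]^T = 0.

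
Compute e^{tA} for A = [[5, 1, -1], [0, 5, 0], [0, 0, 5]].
A has Jordan form J = [[5, 1, 0], [0, 5, 0], [0, 0, 5]] with A = PJP^{-1}, so e^{tA} = P e^{tJ} P^{-1}.

For a Jordan block J_k(λ), e^{tJ_k(λ)} = e^{λt} · (I + tN + t^2 N^2/2! + ... + t^{k-1} N^{k-1}/(k-1)!) where N is the nilpotent superdiagonal part.

Assembling the blocks and conjugating back gives the entries of e^{tA} as shown above.

e^{tA} = [[e^{5*t}, t*e^{5*t}, -t*e^{5*t}], [0, e^{5*t}, 0], [0, 0, e^{5*t}]]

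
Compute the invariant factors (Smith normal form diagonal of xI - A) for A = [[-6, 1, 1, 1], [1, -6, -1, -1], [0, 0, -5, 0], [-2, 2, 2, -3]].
x + 5, x + 5, (x + 5)^2

The Jordan structure of A has elementary divisors (x + 5)^2, (x + 5), (x + 5). Arranging the block sizes at each eigenvalue in decreasing order and taking row products gives the invariant factors.

Invariant factors (smallest first, each dividing the next): x + 5, x + 5, (x + 5)^2.

Check: the last factor (x + 5)^2 is the minimal polynomial, and the product (x + 5)^4 is the characteristic polynomial.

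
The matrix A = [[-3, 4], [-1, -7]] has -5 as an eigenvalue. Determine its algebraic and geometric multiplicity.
algebraic multiplicity 2, geometric multiplicity 1

The characteristic polynomial is (x + 5)^2, so the factor x + 5 appears with exponent 2: the algebraic multiplicity is 2.

rank(A + 5I) = 1, so the eigenspace has dimension 2 - 1 = 1: the geometric multiplicity is 1.

Since 1 < 2, A is not diagonalizable.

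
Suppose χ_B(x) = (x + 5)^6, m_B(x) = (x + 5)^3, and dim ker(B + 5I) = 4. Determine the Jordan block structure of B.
λ = -5: algebraic multiplicity 6 (exponent in χ_B), largest block size 3 (exponent in m_B), 4 blocks (geometric multiplicity). These force block sizes [3, 1, 1, 1].

Jordan blocks: (-5, 3), (-5, 1), (-5, 1), (-5, 1)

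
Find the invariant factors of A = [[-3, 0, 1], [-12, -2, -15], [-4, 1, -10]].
The Jordan structure of A has elementary divisors (x + 5)^3. Arranging the block sizes at each eigenvalue in decreasing order and taking row products gives the invariant factors.

Invariant factors (smallest first, each dividing the next): (x + 5)^3.

Check: the last factor (x + 5)^3 is the minimal polynomial, and the product (x + 5)^3 is the characteristic polynomial.

(x + 5)^3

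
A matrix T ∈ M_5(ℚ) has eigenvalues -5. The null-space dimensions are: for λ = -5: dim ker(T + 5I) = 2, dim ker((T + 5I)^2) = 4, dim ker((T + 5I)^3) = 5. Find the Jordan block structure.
Jordan blocks: (-5, 3), (-5, 2)

λ = -5: successive nullity increments [2, 2, 1] count blocks of size ≥ k; block sizes are [3, 2].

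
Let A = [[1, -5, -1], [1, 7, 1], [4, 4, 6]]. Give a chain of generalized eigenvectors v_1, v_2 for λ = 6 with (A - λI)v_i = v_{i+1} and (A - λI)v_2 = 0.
v_1 = [[0, 0, 1]]^T, v_2 = [[-1, 1, 0]]^T

We seek v_1 ∈ ker((A - 6I)^2) \ ker(A - 6I), then set v_{i+1} = (A - 6I) v_i.

One such chain is v_1 = [[0, 0, 1]]^T, v_2 = [[-1, 1, 0]]^T. Check: (A - 6I) v_2 = [[0, 0, 0]]^T = 0.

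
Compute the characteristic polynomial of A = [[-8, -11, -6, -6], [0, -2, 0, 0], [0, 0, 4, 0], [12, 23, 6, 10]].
χ_A(x) = (x - 4)^2(x + 2)^2

xI - A = [[x + 8, 11, 6, 6], [0, x + 2, 0, 0], [0, 0, x - 4, 0], [-12, -23, -6, x - 10]].

Expanding det(xI - A) along the first row:
det(xI - A) = + (x + 8)·det([[x + 2, 0, 0], [0, x - 4, 0], [-23, -6, x - 10]]) - (11)·det([[0, 0, 0], [0, x - 4, 0], [-12, -6, x - 10]]) + (6)·det([[0, x + 2, 0], [0, 0, 0], [-12, -23, x - 10]]) - (6)·det([[0, x + 2, 0], [0, 0, x - 4], [-12, -23, -6]]).

Evaluating gives χ_A(x) = x^4 - 4x^3 - 12x^2 + 32x + 64 = (x - 4)^2(x + 2)^2.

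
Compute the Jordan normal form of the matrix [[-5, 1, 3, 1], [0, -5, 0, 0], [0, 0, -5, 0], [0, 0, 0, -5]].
J = [[-5, 1, 0, 0], [0, -5, 0, 0], [0, 0, -5, 0], [0, 0, 0, -5]]

The characteristic polynomial is det(xI - A) = (x + 5)^4, so the eigenvalues are -5 (algebraic multiplicity 4).

For λ = -5: rank(A + 5I) = 1, rank((A + 5I)^2) = 0. The eigenspace has dimension 4 - 1 = 3, so there are 3 Jordan blocks; the rank sequence gives block sizes [2, 1, 1].

Assembling the blocks gives the Jordan form J above.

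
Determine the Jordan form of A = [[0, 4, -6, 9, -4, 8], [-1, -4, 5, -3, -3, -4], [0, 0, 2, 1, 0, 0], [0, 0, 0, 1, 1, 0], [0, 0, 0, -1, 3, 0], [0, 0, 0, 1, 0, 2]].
The characteristic polynomial is det(xI - A) = (x - 2)^4(x + 2)^2, so the eigenvalues are -2 (algebraic multiplicity 2), 2 (algebraic multiplicity 4).

For λ = -2: rank(A + 2I) = 5, rank((A + 2I)^2) = 4. The eigenspace has dimension 6 - 5 = 1, so there is 1 Jordan block; the rank sequence gives block sizes [2].

For λ = 2: rank(A - 2I) = 4, rank((A - 2I)^2) = 3, rank((A - 2I)^3) = 2. The eigenspace has dimension 6 - 4 = 2, so there are 2 Jordan blocks; the rank sequence gives block sizes [3, 1].

Assembling the blocks gives the Jordan form J above.

J = [[-2, 1, 0, 0, 0, 0], [0, -2, 0, 0, 0, 0], [0, 0, 2, 1, 0, 0], [0, 0, 0, 2, 1, 0], [0, 0, 0, 0, 2, 0], [0, 0, 0, 0, 0, 2]]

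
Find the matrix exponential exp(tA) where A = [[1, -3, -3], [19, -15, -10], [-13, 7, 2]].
A has Jordan form J = [[-5, 1, 0], [0, -5, 0], [0, 0, -2]] with A = PJP^{-1}, so e^{tA} = P e^{tJ} P^{-1}.

For a Jordan block J_k(λ), e^{tJ_k(λ)} = e^{λt} · (I + tN + t^2 N^2/2! + ... + t^{k-1} N^{k-1}/(k-1)!) where N is the nilpotent superdiagonal part.

Assembling the blocks and conjugating back gives the entries of e^{tA} as shown above.

e^{tA} = [[(2*e^{3*t} - 1)*e^{-5*t}, (1 - e^{3*t})*e^{-5*t}, (1 - e^{3*t})*e^{-5*t}], [(t + 6*e^{3*t} - 6)*e^{-5*t}, (-t - 3*e^{3*t} + 4)*e^{-5*t}, (-t - 3*e^{3*t} + 3)*e^{-5*t}], [(-t - 4*e^{3*t} + 4)*e^{-5*t}, (t + 2*e^{3*t} - 2)*e^{-5*t}, (t + 2*e^{3*t} - 1)*e^{-5*t}]]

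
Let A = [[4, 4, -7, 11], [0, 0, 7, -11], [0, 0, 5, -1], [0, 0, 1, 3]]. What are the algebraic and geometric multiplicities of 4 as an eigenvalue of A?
The characteristic polynomial is x(x - 4)^3, so the factor x - 4 appears with exponent 3: the algebraic multiplicity is 3.

rank(A - 4I) = 2, so the eigenspace has dimension 4 - 2 = 2: the geometric multiplicity is 2.

Since 2 < 3, A is not diagonalizable.

algebraic multiplicity 3, geometric multiplicity 2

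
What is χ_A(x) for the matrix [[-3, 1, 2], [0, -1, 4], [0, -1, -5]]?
xI - A = [[x + 3, -1, -2], [0, x + 1, -4], [0, 1, x + 5]].

Expanding det(xI - A) along the first row:
det(xI - A) = + (x + 3)·det([[x + 1, -4], [1, x + 5]]) - (-1)·det([[0, -4], [0, x + 5]]) + (-2)·det([[0, x + 1], [0, 1]]).

Evaluating gives χ_A(x) = x^3 + 9x^2 + 27x + 27 = (x + 3)^3.

χ_A(x) = (x + 3)^3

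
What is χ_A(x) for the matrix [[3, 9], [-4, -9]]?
χ_A(x) = (x + 3)^2

xI - A = [[x - 3, -9], [4, x + 9]].

Expanding det(xI - A) along the first row:
det(xI - A) = + (x - 3)·det([[x + 9]]) - (-9)·det([[4]]).

Evaluating gives χ_A(x) = x^2 + 6x + 9 = (x + 3)^2.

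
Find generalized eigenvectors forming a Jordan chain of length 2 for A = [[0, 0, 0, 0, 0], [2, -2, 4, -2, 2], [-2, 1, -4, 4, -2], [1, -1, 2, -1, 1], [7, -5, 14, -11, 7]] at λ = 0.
We seek v_1 ∈ ker(A^2) \ ker(A), then set v_{i+1} = A v_i.

One such chain is v_1 = [[1, 1, -2, 0, 3]]^T, v_2 = [[0, -2, 1, -1, -5]]^T. Check: A v_2 = [[0, 0, 0, 0, 0]]^T = 0.

v_1 = [[1, 1, -2, 0, 3]]^T, v_2 = [[0, -2, 1, -1, -5]]^T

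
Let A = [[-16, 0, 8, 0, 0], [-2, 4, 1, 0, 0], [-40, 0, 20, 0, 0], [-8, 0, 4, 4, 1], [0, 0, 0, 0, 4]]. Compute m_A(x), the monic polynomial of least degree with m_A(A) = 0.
The characteristic polynomial factors as x(x - 4)^4. The minimal polynomial is ∏(x - λ)^{k_λ} where k_λ is the size of the largest Jordan block at λ.

For λ = 0: rank(A) = 4, and the largest Jordan block has size 1 (the smallest k with rank(A^k) = rank(A^(k+1))).
For λ = 4: rank(A - 4I) = 3, and the largest Jordan block has size 2 (the smallest k with rank((A - 4I)^k) = rank((A - 4I)^(k+1))).

So m_A(x) = x(x - 4)^2.

m_A(x) = x(x - 4)^2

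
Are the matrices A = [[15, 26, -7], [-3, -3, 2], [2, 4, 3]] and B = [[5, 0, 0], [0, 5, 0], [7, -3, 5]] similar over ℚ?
No.

Both have characteristic polynomial (x - 5)^3, but the minimal polynomial of A is (x - 5)^3 while the minimal polynomial of B is (x - 5)^2. The minimal polynomial is a similarity invariant, so A and B are not similar.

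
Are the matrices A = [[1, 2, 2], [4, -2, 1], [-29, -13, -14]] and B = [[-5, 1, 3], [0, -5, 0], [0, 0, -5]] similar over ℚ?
Both have characteristic polynomial (x + 5)^3, but the minimal polynomial of A is (x + 5)^3 while the minimal polynomial of B is (x + 5)^2. The minimal polynomial is a similarity invariant, so A and B are not similar.

No.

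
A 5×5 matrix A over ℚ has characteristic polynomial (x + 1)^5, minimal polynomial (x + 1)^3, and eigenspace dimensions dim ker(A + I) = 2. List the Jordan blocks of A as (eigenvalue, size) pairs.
Jordan blocks: (-1, 3), (-1, 2)

λ = -1: algebraic multiplicity 5 (exponent in χ_A), largest block size 3 (exponent in m_A), 2 blocks (geometric multiplicity). These force block sizes [3, 2].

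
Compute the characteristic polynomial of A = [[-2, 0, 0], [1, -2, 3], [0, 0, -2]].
χ_A(x) = (x + 2)^3

xI - A = [[x + 2, 0, 0], [-1, x + 2, -3], [0, 0, x + 2]].

Expanding det(xI - A) along the first row:
det(xI - A) = + (x + 2)·det([[x + 2, -3], [0, x + 2]]) - (0)·det([[-1, -3], [0, x + 2]]) + (0)·det([[-1, x + 2], [0, 0]]).

Evaluating gives χ_A(x) = x^3 + 6x^2 + 12x + 8 = (x + 2)^3.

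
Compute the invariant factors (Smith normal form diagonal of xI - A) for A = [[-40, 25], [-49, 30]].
The Jordan structure of A has elementary divisors (x + 5)^2. Arranging the block sizes at each eigenvalue in decreasing order and taking row products gives the invariant factors.

Invariant factors (smallest first, each dividing the next): (x + 5)^2.

Check: the last factor (x + 5)^2 is the minimal polynomial, and the product (x + 5)^2 is the characteristic polynomial.

(x + 5)^2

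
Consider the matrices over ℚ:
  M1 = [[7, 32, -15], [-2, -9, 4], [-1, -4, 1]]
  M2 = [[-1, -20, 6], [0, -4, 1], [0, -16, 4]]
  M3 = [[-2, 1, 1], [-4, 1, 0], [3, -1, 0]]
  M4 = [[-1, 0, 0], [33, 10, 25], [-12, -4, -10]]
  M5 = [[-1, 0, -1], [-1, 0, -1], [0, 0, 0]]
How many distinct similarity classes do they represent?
3 classes: {M1, M2, M4}, {M3}, {M5}

Characteristic polynomials: χ_{M1} = x^2(x + 1), χ_{M2} = x^2(x + 1), χ_{M3} = (x - 1)(x + 1)^2, χ_{M4} = x^2(x + 1), χ_{M5} = x^2(x + 1).

{M1, M2, M4}: invariant factors x^2(x + 1).

{M3}: invariant factors (x - 1)(x + 1)^2.

{M5}: invariant factors x, x(x + 1).

Matrices are similar if and only if their invariant-factor lists agree; the partition into similarity classes is {M1, M2, M4}, {M3}, {M5}.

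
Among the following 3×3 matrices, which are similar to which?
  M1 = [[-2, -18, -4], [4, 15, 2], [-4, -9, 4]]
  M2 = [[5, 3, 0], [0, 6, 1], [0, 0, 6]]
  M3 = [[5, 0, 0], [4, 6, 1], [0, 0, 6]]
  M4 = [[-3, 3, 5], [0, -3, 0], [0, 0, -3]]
Characteristic polynomials: χ_{M1} = (x - 6)^2(x - 5), χ_{M2} = (x - 6)^2(x - 5), χ_{M3} = (x - 6)^2(x - 5), χ_{M4} = (x + 3)^3.

{M1}: invariant factors x - 6, (x - 6)(x - 5).

{M2, M3}: invariant factors (x - 6)^2(x - 5).

{M4}: invariant factors x + 3, (x + 3)^2.

Matrices are similar if and only if their invariant-factor lists agree; the partition into similarity classes is {M1}, {M2, M3}, {M4}.

3 classes: {M1}, {M2, M3}, {M4}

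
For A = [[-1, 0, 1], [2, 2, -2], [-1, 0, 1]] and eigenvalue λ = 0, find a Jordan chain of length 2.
v_1 = [[0, 1, 1]]^T, v_2 = [[1, 0, 1]]^T

We seek v_1 ∈ ker(A^2) \ ker(A), then set v_{i+1} = A v_i.

One such chain is v_1 = [[0, 1, 1]]^T, v_2 = [[1, 0, 1]]^T. Check: A v_2 = [[0, 0, 0]]^T = 0.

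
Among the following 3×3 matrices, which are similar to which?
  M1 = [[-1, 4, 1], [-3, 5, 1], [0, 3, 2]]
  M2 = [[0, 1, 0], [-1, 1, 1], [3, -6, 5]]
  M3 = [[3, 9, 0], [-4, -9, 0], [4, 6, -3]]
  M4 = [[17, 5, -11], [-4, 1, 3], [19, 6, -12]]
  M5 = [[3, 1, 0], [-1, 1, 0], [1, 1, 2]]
3 classes: {M1, M2, M4}, {M3}, {M5}

Characteristic polynomials: χ_{M1} = (x - 2)^3, χ_{M2} = (x - 2)^3, χ_{M3} = (x + 3)^3, χ_{M4} = (x - 2)^3, χ_{M5} = (x - 2)^3.

{M1, M2, M4}: invariant factors (x - 2)^3.

{M3}: invariant factors x + 3, (x + 3)^2.

{M5}: invariant factors x - 2, (x - 2)^2.

Matrices are similar if and only if their invariant-factor lists agree; the partition into similarity classes is {M1, M2, M4}, {M3}, {M5}.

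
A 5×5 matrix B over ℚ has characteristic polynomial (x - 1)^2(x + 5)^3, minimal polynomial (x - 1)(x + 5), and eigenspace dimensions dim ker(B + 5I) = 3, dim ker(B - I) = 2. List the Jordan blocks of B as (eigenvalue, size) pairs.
Jordan blocks: (-5, 1), (-5, 1), (-5, 1), (1, 1), (1, 1)

λ = -5: algebraic multiplicity 3 (exponent in χ_B), largest block size 1 (exponent in m_B), 3 blocks (geometric multiplicity). These force block sizes [1, 1, 1].
λ = 1: algebraic multiplicity 2 (exponent in χ_B), largest block size 1 (exponent in m_B), 2 blocks (geometric multiplicity). These force block sizes [1, 1].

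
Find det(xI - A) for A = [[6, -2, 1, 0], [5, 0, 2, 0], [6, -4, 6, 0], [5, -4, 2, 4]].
χ_A(x) = (x - 4)^4

xI - A = [[x - 6, 2, -1, 0], [-5, x, -2, 0], [-6, 4, x - 6, 0], [-5, 4, -2, x - 4]].

Expanding det(xI - A) along the first row:
det(xI - A) = + (x - 6)·det([[x, -2, 0], [4, x - 6, 0], [4, -2, x - 4]]) - (2)·det([[-5, -2, 0], [-6, x - 6, 0], [-5, -2, x - 4]]) + (-1)·det([[-5, x, 0], [-6, 4, 0], [-5, 4, x - 4]]) - (0)·det([[-5, x, -2], [-6, 4, x - 6], [-5, 4, -2]]).

Evaluating gives χ_A(x) = x^4 - 16x^3 + 96x^2 - 256x + 256 = (x - 4)^4.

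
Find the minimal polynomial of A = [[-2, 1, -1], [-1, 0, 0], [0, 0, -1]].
m_A(x) = (x + 1)^3

The characteristic polynomial factors as (x + 1)^3. The minimal polynomial is ∏(x - λ)^{k_λ} where k_λ is the size of the largest Jordan block at λ.

For λ = -1: rank(A + I) = 2, and the largest Jordan block has size 3 (the smallest k with rank((A + I)^k) = rank((A + I)^(k+1))).

So m_A(x) = (x + 1)^3.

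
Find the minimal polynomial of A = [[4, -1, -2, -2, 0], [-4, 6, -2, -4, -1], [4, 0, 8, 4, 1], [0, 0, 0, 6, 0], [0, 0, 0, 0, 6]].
m_A(x) = (x - 6)^3

The characteristic polynomial factors as (x - 6)^5. The minimal polynomial is ∏(x - λ)^{k_λ} where k_λ is the size of the largest Jordan block at λ.

For λ = 6: rank(A - 6I) = 2, and the largest Jordan block has size 3 (the smallest k with rank((A - 6I)^k) = rank((A - 6I)^(k+1))).

So m_A(x) = (x - 6)^3.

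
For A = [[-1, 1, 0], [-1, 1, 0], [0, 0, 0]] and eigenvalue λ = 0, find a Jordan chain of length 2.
We seek v_1 ∈ ker(A^2) \ ker(A), then set v_{i+1} = A v_i.

One such chain is v_1 = [[-4, -3, 2]]^T, v_2 = [[1, 1, 0]]^T. Check: A v_2 = [[0, 0, 0]]^T = 0.

v_1 = [[-4, -3, 2]]^T, v_2 = [[1, 1, 0]]^T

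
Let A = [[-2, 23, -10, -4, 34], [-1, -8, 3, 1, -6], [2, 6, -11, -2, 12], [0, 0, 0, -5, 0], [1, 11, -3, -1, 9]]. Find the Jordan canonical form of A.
The characteristic polynomial is det(xI - A) = (x - 3)(x + 5)^4, so the eigenvalues are -5 (algebraic multiplicity 4), 3 (algebraic multiplicity 1).

For λ = -5: rank(A + 5I) = 3, rank((A + 5I)^2) = 2, rank((A + 5I)^3) = 1. The eigenspace has dimension 5 - 3 = 2, so there are 2 Jordan blocks; the rank sequence gives block sizes [3, 1].

For λ = 3: algebraic multiplicity 1 gives one 1×1 block.

Assembling the blocks gives the Jordan form J above.

J = [[-5, 1, 0, 0, 0], [0, -5, 1, 0, 0], [0, 0, -5, 0, 0], [0, 0, 0, -5, 0], [0, 0, 0, 0, 3]]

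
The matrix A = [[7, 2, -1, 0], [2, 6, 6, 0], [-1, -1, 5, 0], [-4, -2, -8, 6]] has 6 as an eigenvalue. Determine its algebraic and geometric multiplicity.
The characteristic polynomial is (x - 6)^4, so the factor x - 6 appears with exponent 4: the algebraic multiplicity is 4.

rank(A - 6I) = 2, so the eigenspace has dimension 4 - 2 = 2: the geometric multiplicity is 2.

Since 2 < 4, A is not diagonalizable.

algebraic multiplicity 4, geometric multiplicity 2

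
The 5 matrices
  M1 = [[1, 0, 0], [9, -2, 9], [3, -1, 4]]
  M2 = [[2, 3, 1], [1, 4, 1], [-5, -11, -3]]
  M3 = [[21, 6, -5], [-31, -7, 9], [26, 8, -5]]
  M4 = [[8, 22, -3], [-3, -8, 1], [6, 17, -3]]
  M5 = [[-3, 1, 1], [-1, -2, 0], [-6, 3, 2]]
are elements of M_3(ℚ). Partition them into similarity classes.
Characteristic polynomials: χ_{M1} = (x - 1)^3, χ_{M2} = (x - 1)^3, χ_{M3} = (x - 3)^3, χ_{M4} = (x + 1)^3, χ_{M5} = (x + 1)^3.

{M1}: invariant factors x - 1, (x - 1)^2.

{M2}: invariant factors (x - 1)^3.

{M3}: invariant factors (x - 3)^3.

{M4, M5}: invariant factors (x + 1)^3.

Matrices are similar if and only if their invariant-factor lists agree; the partition into similarity classes is {M1}, {M2}, {M3}, {M4, M5}.

4 classes: {M1}, {M2}, {M3}, {M4, M5}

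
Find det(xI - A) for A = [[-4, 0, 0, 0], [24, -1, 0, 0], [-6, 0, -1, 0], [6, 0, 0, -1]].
χ_A(x) = (x + 1)^3(x + 4)

xI - A = [[x + 4, 0, 0, 0], [-24, x + 1, 0, 0], [6, 0, x + 1, 0], [-6, 0, 0, x + 1]].

Expanding det(xI - A) along the first row:
det(xI - A) = + (x + 4)·det([[x + 1, 0, 0], [0, x + 1, 0], [0, 0, x + 1]]) - (0)·det([[-24, 0, 0], [6, x + 1, 0], [-6, 0, x + 1]]) + (0)·det([[-24, x + 1, 0], [6, 0, 0], [-6, 0, x + 1]]) - (0)·det([[-24, x + 1, 0], [6, 0, x + 1], [-6, 0, 0]]).

Evaluating gives χ_A(x) = x^4 + 7x^3 + 15x^2 + 13x + 4 = (x + 1)^3(x + 4).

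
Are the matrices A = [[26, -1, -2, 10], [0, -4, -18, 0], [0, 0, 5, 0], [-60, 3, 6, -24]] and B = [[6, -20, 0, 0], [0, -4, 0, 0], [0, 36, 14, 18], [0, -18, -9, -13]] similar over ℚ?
No.

Both have characteristic polynomial (x - 6)(x - 5)(x + 4)^2, but the minimal polynomial of A is (x - 6)(x - 5)(x + 4)^2 while the minimal polynomial of B is (x - 6)(x - 5)(x + 4). The minimal polynomial is a similarity invariant, so A and B are not similar.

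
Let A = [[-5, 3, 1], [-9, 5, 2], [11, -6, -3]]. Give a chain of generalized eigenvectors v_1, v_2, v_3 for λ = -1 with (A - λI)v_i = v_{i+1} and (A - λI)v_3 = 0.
We seek v_1 ∈ ker((A + I)^3) \ ker((A + I)^2), then set v_{i+1} = (A + I) v_i.

One such chain is v_1 = [[1, 1, 2]]^T, v_2 = [[1, 1, 1]]^T, v_3 = [[0, -1, 3]]^T. Check: (A + I) v_3 = [[0, 0, 0]]^T = 0.

v_1 = [[1, 1, 2]]^T, v_2 = [[1, 1, 1]]^T, v_3 = [[0, -1, 3]]^T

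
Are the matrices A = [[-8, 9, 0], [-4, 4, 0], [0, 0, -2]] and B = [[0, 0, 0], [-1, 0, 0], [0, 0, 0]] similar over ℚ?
trace(A) = -6 but trace(B) = 0. The trace is a similarity invariant, so A and B are not similar.

No.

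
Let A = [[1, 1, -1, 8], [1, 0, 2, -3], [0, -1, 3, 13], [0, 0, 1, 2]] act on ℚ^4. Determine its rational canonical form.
R = [[0, 0, 0, -24], [1, 0, 0, -2], [0, 1, 0, 1], [0, 0, 1, 6]]

The invariant factors of A (the non-unit diagonal entries of the Smith normal form of xI - A over ℚ[x]) are (x - 6)(x^3 - x - 4), each dividing the next. The characteristic polynomial is their product, (x - 6)(x^3 - x - 4).

The rational canonical form is the block-diagonal matrix of companion matrices C(f_i):
R = [[0, 0, 0, -24], [1, 0, 0, -2], [0, 1, 0, 1], [0, 0, 1, 6]].

Note the characteristic polynomial does not split into linear factors over ℚ, so A has no Jordan form over ℚ; the rational canonical form exists over any field.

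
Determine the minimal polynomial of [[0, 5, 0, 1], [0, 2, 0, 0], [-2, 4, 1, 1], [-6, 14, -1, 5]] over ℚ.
The characteristic polynomial factors as (x - 2)^4. The minimal polynomial is ∏(x - λ)^{k_λ} where k_λ is the size of the largest Jordan block at λ.

For λ = 2: rank(A - 2I) = 2, and the largest Jordan block has size 3 (the smallest k with rank((A - 2I)^k) = rank((A - 2I)^(k+1))).

So m_A(x) = (x - 2)^3.

m_A(x) = (x - 2)^3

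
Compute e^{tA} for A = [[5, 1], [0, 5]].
A has Jordan form J = [[5, 1], [0, 5]] with A = PJP^{-1}, so e^{tA} = P e^{tJ} P^{-1}.

For a Jordan block J_k(λ), e^{tJ_k(λ)} = e^{λt} · (I + tN + t^2 N^2/2! + ... + t^{k-1} N^{k-1}/(k-1)!) where N is the nilpotent superdiagonal part.

Assembling the blocks and conjugating back gives the entries of e^{tA} as shown above.

e^{tA} = [[e^{5*t}, t*e^{5*t}], [0, e^{5*t}]]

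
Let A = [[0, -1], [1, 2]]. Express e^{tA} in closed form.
A has Jordan form J = [[1, 1], [0, 1]] with A = PJP^{-1}, so e^{tA} = P e^{tJ} P^{-1}.

For a Jordan block J_k(λ), e^{tJ_k(λ)} = e^{λt} · (I + tN + t^2 N^2/2! + ... + t^{k-1} N^{k-1}/(k-1)!) where N is the nilpotent superdiagonal part.

Assembling the blocks and conjugating back gives the entries of e^{tA} as shown above.

e^{tA} = [[(1 - t)*e^{t}, -t*e^{t}], [t*e^{t}, (t + 1)*e^{t}]]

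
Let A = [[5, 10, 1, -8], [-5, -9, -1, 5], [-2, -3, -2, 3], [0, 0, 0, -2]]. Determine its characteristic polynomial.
χ_A(x) = (x + 2)^4

xI - A = [[x - 5, -10, -1, 8], [5, x + 9, 1, -5], [2, 3, x + 2, -3], [0, 0, 0, x + 2]].

Expanding det(xI - A) along the first row:
det(xI - A) = + (x - 5)·det([[x + 9, 1, -5], [3, x + 2, -3], [0, 0, x + 2]]) - (-10)·det([[5, 1, -5], [2, x + 2, -3], [0, 0, x + 2]]) + (-1)·det([[5, x + 9, -5], [2, 3, -3], [0, 0, x + 2]]) - (8)·det([[5, x + 9, 1], [2, 3, x + 2], [0, 0, 0]]).

Evaluating gives χ_A(x) = x^4 + 8x^3 + 24x^2 + 32x + 16 = (x + 2)^4.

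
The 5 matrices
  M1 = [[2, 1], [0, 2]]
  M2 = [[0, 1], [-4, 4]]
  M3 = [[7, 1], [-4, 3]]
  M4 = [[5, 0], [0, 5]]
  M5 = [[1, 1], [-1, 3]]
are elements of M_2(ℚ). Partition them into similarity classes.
Characteristic polynomials: χ_{M1} = (x - 2)^2, χ_{M2} = (x - 2)^2, χ_{M3} = (x - 5)^2, χ_{M4} = (x - 5)^2, χ_{M5} = (x - 2)^2.

{M1, M2, M5}: invariant factors (x - 2)^2.

{M3}: invariant factors (x - 5)^2.

{M4}: invariant factors x - 5, x - 5.

Matrices are similar if and only if their invariant-factor lists agree; the partition into similarity classes is {M1, M2, M5}, {M3}, {M4}.

3 classes: {M1, M2, M5}, {M3}, {M4}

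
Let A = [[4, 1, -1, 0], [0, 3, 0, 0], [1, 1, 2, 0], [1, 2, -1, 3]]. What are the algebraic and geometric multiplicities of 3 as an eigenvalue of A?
The characteristic polynomial is (x - 3)^4, so the factor x - 3 appears with exponent 4: the algebraic multiplicity is 4.

rank(A - 3I) = 2, so the eigenspace has dimension 4 - 2 = 2: the geometric multiplicity is 2.

Since 2 < 4, A is not diagonalizable.

algebraic multiplicity 4, geometric multiplicity 2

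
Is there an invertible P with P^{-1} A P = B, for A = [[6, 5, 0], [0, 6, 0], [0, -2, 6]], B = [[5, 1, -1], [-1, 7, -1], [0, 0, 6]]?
Two matrices over a field are similar if and only if they have the same invariant factors.

Both A and B have characteristic polynomial (x - 6)^3 and minimal polynomial (x - 6)^2. Computing further, both have invariant factors x - 6, (x - 6)^2. Hence A and B are similar.

Yes.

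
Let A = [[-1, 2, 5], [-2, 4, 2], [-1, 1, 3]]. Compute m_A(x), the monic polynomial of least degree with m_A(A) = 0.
m_A(x) = (x - 2)^3

The characteristic polynomial factors as (x - 2)^3. The minimal polynomial is ∏(x - λ)^{k_λ} where k_λ is the size of the largest Jordan block at λ.

For λ = 2: rank(A - 2I) = 2, and the largest Jordan block has size 3 (the smallest k with rank((A - 2I)^k) = rank((A - 2I)^(k+1))).

So m_A(x) = (x - 2)^3.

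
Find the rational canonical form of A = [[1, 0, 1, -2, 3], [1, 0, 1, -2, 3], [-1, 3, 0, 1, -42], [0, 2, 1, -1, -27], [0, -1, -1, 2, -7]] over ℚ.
R = [[0, 0, 0, 0, 0], [1, 0, 0, 0, -4], [0, 1, 0, 0, -13], [0, 0, 1, 0, -15], [0, 0, 0, 1, -7]]

The invariant factors of A (the non-unit diagonal entries of the Smith normal form of xI - A over ℚ[x]) are x(x + 1)^3(x + 4), each dividing the next. The characteristic polynomial is their product, x(x + 1)^3(x + 4).

The rational canonical form is the block-diagonal matrix of companion matrices C(f_i):
R = [[0, 0, 0, 0, 0], [1, 0, 0, 0, -4], [0, 1, 0, 0, -13], [0, 0, 1, 0, -15], [0, 0, 0, 1, -7]].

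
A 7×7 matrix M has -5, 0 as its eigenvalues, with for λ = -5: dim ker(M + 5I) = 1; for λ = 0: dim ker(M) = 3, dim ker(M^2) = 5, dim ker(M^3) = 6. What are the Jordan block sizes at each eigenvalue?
Jordan blocks: (-5, 1), (0, 3), (0, 2), (0, 1)

λ = -5: successive nullity increments [1] count blocks of size ≥ k; block sizes are [1].
λ = 0: successive nullity increments [3, 2, 1] count blocks of size ≥ k; block sizes are [3, 2, 1].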